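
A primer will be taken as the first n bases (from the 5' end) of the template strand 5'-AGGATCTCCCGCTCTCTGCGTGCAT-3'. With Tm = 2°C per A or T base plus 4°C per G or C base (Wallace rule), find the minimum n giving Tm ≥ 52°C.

First 15 bases: AGGATCTCCCGCTCT → Tm = 48°C (< 52°C)
First 16 bases: AGGATCTCCCGCTCTC → Tm = 52°C (≥ 52°C)
Each additional base adds 2°C (A/T) or 4°C (G/C), so Tm is non-decreasing in n; n = 16 is the first length to reach 52°C.

n = 16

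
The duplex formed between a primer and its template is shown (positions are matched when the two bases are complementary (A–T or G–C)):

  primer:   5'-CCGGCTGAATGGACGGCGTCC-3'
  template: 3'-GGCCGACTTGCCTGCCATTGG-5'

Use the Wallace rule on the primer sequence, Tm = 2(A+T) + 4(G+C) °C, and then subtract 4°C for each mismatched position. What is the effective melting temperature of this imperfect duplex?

Primer base counts: A=3, T=3, G=8, C=7 → A+T=6, G+C=15
Perfect-match Tm = 2(6) + 4(15) = 12 + 60 = 72°C
Mismatches (positions where the bases are not complementary): 4 (at positions 10, 17, 18, 19)
Effective Tm = 72 − 4×4 = 72 − 16 = 56°C

56°C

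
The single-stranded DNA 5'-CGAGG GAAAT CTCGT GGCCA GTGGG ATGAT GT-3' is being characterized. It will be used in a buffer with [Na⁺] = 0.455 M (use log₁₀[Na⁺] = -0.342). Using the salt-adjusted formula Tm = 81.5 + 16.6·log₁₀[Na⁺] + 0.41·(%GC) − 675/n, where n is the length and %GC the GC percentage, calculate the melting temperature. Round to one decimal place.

Length n = 32. Counting bases: G=13, T=7, C=5, A=7
G+C = 18, so %GC = 18/32 × 100 = 56.25%
Salt term: 16.6 × (-0.342) = -5.677
GC term: 0.41 × 56.25 = 23.062; length term: −675/32 = −21.094
Tm = 81.5 + (-5.677) + 23.062 − 21.094 = 77.791 → 77.8°C

77.8°C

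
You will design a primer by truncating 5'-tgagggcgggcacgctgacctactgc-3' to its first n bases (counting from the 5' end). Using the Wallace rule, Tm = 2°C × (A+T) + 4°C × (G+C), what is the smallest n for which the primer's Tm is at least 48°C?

n = 14

First 13 bases: TGAGGGCGGGCAC → Tm = 46°C (< 48°C)
First 14 bases: TGAGGGCGGGCACG → Tm = 50°C (≥ 48°C)
Since every base adds ≥2°C, Tm only increases with n, so the threshold is first crossed at n = 14.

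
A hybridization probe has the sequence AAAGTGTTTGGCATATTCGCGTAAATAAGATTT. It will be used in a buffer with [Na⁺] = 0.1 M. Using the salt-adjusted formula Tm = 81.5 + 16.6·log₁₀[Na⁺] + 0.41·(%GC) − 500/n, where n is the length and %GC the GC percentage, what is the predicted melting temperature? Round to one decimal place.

62.2°C

Length n = 33. Scanning the sequence gives A=11, T=12, G=7, C=3.
G+C = 10, so %GC = 10/33 × 100 = 30.303%
Salt term: 16.6 × (-1) = -16.6
GC term: 0.41 × 30.303 = 12.424; length term: −500/33 = −15.152
Tm = 81.5 + (-16.6) + 12.424 − 15.152 = 62.172 → 62.2°C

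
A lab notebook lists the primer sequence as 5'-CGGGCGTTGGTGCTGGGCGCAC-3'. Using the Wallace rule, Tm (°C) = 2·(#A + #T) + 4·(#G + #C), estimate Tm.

78°C

Scanning the sequence gives A=1, T=4, G=11, C=6.
AT pairs contribute 5, GC pairs contribute 17.
Tm = 2(5) + 4(17) = 10 + 68 = 78°C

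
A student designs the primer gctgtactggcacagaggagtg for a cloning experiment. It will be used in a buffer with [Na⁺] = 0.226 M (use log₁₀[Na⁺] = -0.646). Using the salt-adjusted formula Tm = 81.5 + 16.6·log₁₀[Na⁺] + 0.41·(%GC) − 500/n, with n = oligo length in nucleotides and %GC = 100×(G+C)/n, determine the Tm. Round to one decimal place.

Length n = 22. Base counts: A=5, T=4, C=4, G=9
G+C = 13, so %GC = 13/22 × 100 = 59.091%
Salt term: 16.6 × (-0.646) = -10.724
GC term: 0.41 × 59.091 = 24.227; length term: −500/22 = −22.727
Tm = 81.5 + (-10.724) + 24.227 − 22.727 = 72.276 → 72.3°C

72.3°C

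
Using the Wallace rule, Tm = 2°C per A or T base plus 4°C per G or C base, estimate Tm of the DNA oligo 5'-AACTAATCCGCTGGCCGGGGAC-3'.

72°C

Counting bases: C=7, G=7, A=5, T=3
So N_AT = 8 and N_GC = 14.
Tm = 2(8) + 4(14) = 16 + 56 = 72°C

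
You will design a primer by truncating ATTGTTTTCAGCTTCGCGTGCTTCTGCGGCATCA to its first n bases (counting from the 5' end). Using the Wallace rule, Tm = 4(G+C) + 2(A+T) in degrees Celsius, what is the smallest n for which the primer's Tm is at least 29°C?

First 11 bases: ATTGTTTTCAG → Tm = 28°C (< 29°C)
First 12 bases: ATTGTTTTCAGC → Tm = 32°C (≥ 29°C)
Each additional base adds 2°C (A/T) or 4°C (G/C), so Tm is non-decreasing in n; n = 12 is the first length to reach 29°C.

n = 12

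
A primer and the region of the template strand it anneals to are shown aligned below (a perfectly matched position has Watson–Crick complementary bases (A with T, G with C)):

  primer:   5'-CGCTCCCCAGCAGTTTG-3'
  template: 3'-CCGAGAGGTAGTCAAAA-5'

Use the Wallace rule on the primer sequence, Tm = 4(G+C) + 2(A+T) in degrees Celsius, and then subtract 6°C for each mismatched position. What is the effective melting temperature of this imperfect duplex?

32°C

Primer base counts: A=2, T=4, G=4, C=7 → A+T=6, G+C=11
Perfect-match Tm = 2(6) + 4(11) = 12 + 44 = 56°C
Mismatches (positions where the bases are not complementary): 4 (at positions 1, 6, 10, 17)
Effective Tm = 56 − 4×6 = 56 − 24 = 32°C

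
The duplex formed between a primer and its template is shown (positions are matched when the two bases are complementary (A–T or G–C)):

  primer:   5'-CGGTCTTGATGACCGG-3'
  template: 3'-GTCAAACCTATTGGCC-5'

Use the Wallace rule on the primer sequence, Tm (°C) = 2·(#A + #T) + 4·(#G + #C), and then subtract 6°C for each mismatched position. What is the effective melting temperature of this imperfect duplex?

28°C

Primer base counts: A=2, T=4, G=6, C=4 → A+T=6, G+C=10
Perfect-match Tm = 2(6) + 4(10) = 12 + 40 = 52°C
Mismatches (positions where the bases are not complementary): 4 (at positions 2, 5, 7, 11)
Effective Tm = 52 − 4×6 = 52 − 24 = 28°C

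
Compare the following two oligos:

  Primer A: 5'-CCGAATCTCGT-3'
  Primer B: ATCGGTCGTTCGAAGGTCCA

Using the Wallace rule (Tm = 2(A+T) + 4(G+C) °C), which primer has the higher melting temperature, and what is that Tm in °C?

Primer B, 62°C

Primer A: A+T=5, G+C=6 → Tm = 2(5)+4(6) = 34°C
Primer B: A+T=9, G+C=11 → Tm = 2(9)+4(11) = 62°C
34°C vs 62°C → primer B is higher.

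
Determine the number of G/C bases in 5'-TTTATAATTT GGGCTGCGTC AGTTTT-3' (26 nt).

9

Counting bases: G=6, A=4, T=13, C=3
G+C = 6 + 3 = 9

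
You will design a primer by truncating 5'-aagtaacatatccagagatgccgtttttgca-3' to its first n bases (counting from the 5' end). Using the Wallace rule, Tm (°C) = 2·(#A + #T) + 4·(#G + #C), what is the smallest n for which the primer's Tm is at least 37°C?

First 14 bases: AAGTAACATATCCA → Tm = 36°C (< 37°C)
First 15 bases: AAGTAACATATCCAG → Tm = 40°C (≥ 37°C)
Each additional base adds 2°C (A/T) or 4°C (G/C), so Tm is non-decreasing in n; n = 15 is the first length to reach 37°C.

n = 15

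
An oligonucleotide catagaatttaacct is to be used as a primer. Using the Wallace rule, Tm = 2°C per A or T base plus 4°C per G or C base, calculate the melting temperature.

38°C

Base counts: C=3, A=6, T=5, G=1
So N_AT = 11 and N_GC = 4.
Tm = 2×11 + 4×4 = 38°C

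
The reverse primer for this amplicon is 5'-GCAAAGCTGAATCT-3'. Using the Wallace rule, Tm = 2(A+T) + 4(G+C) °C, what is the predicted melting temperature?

Counting bases: G=3, T=3, C=3, A=5
So N_AT = 8 and N_GC = 6.
Tm = 2(8) + 4(6) = 16 + 24 = 40°C

40°C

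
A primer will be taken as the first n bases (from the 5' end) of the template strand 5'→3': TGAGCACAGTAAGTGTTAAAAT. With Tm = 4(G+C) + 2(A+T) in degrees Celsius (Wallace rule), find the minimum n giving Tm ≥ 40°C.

n = 14

First 13 bases: TGAGCACAGTAAG → Tm = 38°C (< 40°C)
First 14 bases: TGAGCACAGTAAGT → Tm = 40°C (≥ 40°C)
Each additional base adds 2°C (A/T) or 4°C (G/C), so Tm is non-decreasing in n; n = 14 is the first length to reach 40°C.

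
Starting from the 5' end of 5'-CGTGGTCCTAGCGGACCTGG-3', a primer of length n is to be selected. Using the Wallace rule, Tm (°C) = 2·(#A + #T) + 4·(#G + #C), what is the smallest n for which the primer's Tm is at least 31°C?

First 9 bases: CGTGGTCCT → Tm = 30°C (< 31°C)
First 10 bases: CGTGGTCCTA → Tm = 32°C (≥ 31°C)
Since every base adds ≥2°C, Tm only increases with n, so the threshold is first crossed at n = 10.

n = 10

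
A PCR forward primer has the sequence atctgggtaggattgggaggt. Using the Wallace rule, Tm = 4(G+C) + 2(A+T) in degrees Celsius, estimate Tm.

Base counts: C=1, G=10, T=6, A=4
A+T = 10, G+C = 11
Tm = 2×10 + 4×11 = 64°C

64°C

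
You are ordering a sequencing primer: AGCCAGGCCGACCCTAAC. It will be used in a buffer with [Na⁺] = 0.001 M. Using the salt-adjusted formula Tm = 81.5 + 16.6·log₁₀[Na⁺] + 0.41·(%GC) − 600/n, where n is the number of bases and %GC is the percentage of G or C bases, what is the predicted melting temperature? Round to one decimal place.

Length n = 18. Counting bases: G=4, C=8, T=1, A=5
G+C = 12, so %GC = 12/18 × 100 = 66.667%
Salt term: 16.6 × (-3) = -49.8
GC term: 0.41 × 66.667 = 27.333; length term: −600/18 = −33.333
Tm = 81.5 + (-49.8) + 27.333 − 33.333 = 25.7 → 25.7°C

25.7°C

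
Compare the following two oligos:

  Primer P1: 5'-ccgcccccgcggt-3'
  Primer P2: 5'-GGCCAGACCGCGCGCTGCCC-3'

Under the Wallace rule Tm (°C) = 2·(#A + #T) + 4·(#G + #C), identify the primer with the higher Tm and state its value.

Primer P2, 74°C

Primer P1: A+T=1, G+C=12 → Tm = 2(1)+4(12) = 50°C
Primer P2: A+T=3, G+C=17 → Tm = 2(3)+4(17) = 74°C
50°C vs 74°C → primer P2 is higher.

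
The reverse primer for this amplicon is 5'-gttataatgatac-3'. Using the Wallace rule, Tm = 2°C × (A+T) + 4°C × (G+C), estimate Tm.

32°C

T=5, A=5, G=2, C=1
A+T = 10, G+C = 3
Tm = 2(10) + 4(3) = 20 + 12 = 32°C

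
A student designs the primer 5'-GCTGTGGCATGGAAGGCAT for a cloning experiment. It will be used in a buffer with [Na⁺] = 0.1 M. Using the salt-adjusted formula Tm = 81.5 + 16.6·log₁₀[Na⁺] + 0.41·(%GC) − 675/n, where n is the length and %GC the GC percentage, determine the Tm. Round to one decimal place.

Length n = 19. A=4, T=4, G=8, C=3
G+C = 11, so %GC = 11/19 × 100 = 57.895%
Salt term: 16.6 × (-1) = -16.6
GC term: 0.41 × 57.895 = 23.737; length term: −675/19 = −35.526
Tm = 81.5 + (-16.6) + 23.737 − 35.526 = 53.111 → 53.1°C

53.1°C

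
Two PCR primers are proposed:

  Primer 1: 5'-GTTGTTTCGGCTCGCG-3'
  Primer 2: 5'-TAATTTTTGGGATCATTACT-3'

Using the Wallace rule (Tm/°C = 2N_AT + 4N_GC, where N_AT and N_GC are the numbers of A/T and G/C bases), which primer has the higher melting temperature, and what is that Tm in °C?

Primer 1: A+T=6, G+C=10 → Tm = 2(6)+4(10) = 52°C
Primer 2: A+T=15, G+C=5 → Tm = 2(15)+4(5) = 50°C
52°C vs 50°C → primer 1 is higher.

Primer 1, 52°C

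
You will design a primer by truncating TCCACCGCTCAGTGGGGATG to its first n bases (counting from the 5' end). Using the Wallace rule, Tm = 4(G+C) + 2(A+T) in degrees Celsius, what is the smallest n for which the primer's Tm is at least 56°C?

First 16 bases: TCCACCGCTCAGTGGG → Tm = 54°C (< 56°C)
First 17 bases: TCCACCGCTCAGTGGGG → Tm = 58°C (≥ 56°C)
Each additional base adds 2°C (A/T) or 4°C (G/C), so Tm is non-decreasing in n; n = 17 is the first length to reach 56°C.

n = 17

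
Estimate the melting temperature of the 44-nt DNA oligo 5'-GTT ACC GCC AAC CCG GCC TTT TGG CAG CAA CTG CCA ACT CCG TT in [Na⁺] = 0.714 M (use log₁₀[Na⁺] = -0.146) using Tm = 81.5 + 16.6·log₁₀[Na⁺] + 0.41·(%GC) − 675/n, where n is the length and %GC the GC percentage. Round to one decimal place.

88.0°C

Length n = 44. Counting bases: C=17, G=9, A=8, T=10
G+C = 26, so %GC = 26/44 × 100 = 59.091%
Salt term: 16.6 × (-0.146) = -2.424
GC term: 0.41 × 59.091 = 24.227; length term: −675/44 = −15.341
Tm = 81.5 + (-2.424) + 24.227 − 15.341 = 87.962 → 88.0°C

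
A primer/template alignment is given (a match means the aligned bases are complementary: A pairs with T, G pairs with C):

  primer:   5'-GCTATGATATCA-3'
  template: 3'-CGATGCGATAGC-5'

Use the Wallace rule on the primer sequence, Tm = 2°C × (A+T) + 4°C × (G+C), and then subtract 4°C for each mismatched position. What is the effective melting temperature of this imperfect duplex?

20°C

Primer base counts: A=4, T=4, G=2, C=2 → A+T=8, G+C=4
Perfect-match Tm = 2(8) + 4(4) = 16 + 16 = 32°C
Mismatches (positions where the bases are not complementary): 3 (at positions 5, 7, 12)
Effective Tm = 32 − 3×4 = 32 − 12 = 20°C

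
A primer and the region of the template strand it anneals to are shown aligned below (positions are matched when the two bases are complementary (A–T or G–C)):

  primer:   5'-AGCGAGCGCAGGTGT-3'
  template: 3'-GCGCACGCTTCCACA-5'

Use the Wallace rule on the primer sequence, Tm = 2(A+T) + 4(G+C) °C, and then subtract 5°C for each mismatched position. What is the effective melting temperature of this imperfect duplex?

35°C

Primer base counts: A=3, T=2, G=7, C=3 → A+T=5, G+C=10
Perfect-match Tm = 2(5) + 4(10) = 10 + 40 = 50°C
Mismatches (positions where the bases are not complementary): 3 (at positions 1, 5, 9)
Effective Tm = 50 − 3×5 = 50 − 15 = 35°C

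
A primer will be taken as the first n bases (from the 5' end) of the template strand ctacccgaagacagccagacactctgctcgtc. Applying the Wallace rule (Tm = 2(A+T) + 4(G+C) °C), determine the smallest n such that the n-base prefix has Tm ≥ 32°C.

n = 10

First 9 bases: CTACCCGAA → Tm = 28°C (< 32°C)
First 10 bases: CTACCCGAAG → Tm = 32°C (≥ 32°C)
Since every base adds ≥2°C, Tm only increases with n, so the threshold is first crossed at n = 10.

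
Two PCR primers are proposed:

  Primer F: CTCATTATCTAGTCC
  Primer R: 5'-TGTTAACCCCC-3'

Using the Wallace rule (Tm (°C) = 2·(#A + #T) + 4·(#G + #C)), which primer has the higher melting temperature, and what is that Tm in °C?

Primer F: A+T=9, G+C=6 → Tm = 2(9)+4(6) = 42°C
Primer R: A+T=5, G+C=6 → Tm = 2(5)+4(6) = 34°C
42°C vs 34°C → primer F is higher.

Primer F, 42°C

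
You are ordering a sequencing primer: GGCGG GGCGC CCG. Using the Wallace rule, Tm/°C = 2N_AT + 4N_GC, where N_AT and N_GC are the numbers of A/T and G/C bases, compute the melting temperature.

52°C

Scanning the sequence gives G=8, C=5, T=0, A=0.
AT pairs contribute 0, GC pairs contribute 13.
Tm = 2(0) + 4(13) = 0 + 52 = 52°C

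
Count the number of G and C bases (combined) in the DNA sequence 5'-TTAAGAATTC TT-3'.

2

Base counts: A=4, T=6, C=1, G=1
G+C = 1 + 1 = 2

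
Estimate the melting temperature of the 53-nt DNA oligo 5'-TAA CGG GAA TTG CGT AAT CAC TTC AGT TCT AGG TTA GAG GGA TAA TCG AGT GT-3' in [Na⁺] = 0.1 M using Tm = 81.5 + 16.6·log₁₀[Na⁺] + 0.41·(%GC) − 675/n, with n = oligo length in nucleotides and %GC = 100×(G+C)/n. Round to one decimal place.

Length n = 53. Scanning the sequence gives A=15, T=16, C=7, G=15.
G+C = 22, so %GC = 22/53 × 100 = 41.509%
Salt term: 16.6 × (-1) = -16.6
GC term: 0.41 × 41.509 = 17.019; length term: −675/53 = −12.736
Tm = 81.5 + (-16.6) + 17.019 − 12.736 = 69.183 → 69.2°C

69.2°C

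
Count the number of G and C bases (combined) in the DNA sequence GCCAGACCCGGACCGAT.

12

C=7, A=4, G=5, T=1
G+C = 5 + 7 = 12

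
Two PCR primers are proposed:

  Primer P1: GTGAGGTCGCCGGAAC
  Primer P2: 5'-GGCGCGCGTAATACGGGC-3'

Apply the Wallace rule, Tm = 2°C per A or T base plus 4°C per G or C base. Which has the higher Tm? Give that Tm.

Primer P2, 62°C

Primer P1: A+T=5, G+C=11 → Tm = 2(5)+4(11) = 54°C
Primer P2: A+T=5, G+C=13 → Tm = 2(5)+4(13) = 62°C
54°C vs 62°C → primer P2 is higher.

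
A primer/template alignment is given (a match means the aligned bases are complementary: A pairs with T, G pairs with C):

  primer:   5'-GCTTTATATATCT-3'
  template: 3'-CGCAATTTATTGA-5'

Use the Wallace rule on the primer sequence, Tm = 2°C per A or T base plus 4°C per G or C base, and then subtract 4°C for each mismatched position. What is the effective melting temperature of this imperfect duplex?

Primer base counts: A=3, T=7, G=1, C=2 → A+T=10, G+C=3
Perfect-match Tm = 2(10) + 4(3) = 20 + 12 = 32°C
Mismatches (positions where the bases are not complementary): 3 (at positions 3, 7, 11)
Effective Tm = 32 − 3×4 = 32 − 12 = 20°C

20°C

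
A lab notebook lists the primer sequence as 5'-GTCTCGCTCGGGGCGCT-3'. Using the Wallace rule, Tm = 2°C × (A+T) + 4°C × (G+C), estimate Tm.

Counting bases: T=4, A=0, G=7, C=6
So N_AT = 4 and N_GC = 13.
Tm = 2×4 + 4×13 = 60°C

60°C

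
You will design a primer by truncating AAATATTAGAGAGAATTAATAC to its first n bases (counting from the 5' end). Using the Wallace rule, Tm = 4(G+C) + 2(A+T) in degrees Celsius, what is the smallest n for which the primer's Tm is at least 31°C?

First 12 bases: AAATATTAGAGA → Tm = 28°C (< 31°C)
First 13 bases: AAATATTAGAGAG → Tm = 32°C (≥ 31°C)
Since every base adds ≥2°C, Tm only increases with n, so the threshold is first crossed at n = 13.

n = 13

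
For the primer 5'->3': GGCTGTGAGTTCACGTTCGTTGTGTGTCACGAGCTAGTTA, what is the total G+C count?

Counting bases: T=14, G=13, A=6, C=7
G+C = 13 + 7 = 20

20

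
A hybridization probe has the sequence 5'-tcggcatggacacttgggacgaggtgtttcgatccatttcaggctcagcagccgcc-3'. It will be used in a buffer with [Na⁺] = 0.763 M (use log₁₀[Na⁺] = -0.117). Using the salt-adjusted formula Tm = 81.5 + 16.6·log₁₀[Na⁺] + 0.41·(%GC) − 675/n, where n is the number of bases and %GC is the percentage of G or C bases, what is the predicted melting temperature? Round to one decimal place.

91.7°C

Length n = 56. Counting bases: A=10, T=13, C=16, G=17
G+C = 33, so %GC = 33/56 × 100 = 58.929%
Salt term: 16.6 × (-0.117) = -1.942
GC term: 0.41 × 58.929 = 24.161; length term: −675/56 = −12.054
Tm = 81.5 + (-1.942) + 24.161 − 12.054 = 91.665 → 91.7°C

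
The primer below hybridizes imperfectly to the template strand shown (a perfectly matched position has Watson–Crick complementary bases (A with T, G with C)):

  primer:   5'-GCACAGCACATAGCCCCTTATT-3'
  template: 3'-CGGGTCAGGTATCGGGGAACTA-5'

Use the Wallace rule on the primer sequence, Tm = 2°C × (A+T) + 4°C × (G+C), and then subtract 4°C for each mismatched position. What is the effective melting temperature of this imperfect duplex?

46°C

Primer base counts: A=6, T=5, G=3, C=8 → A+T=11, G+C=11
Perfect-match Tm = 2(11) + 4(11) = 22 + 44 = 66°C
Mismatches (positions where the bases are not complementary): 5 (at positions 3, 7, 8, 20, 21)
Effective Tm = 66 − 5×4 = 66 − 20 = 46°C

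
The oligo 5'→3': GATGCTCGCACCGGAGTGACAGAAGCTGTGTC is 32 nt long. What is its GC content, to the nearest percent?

59%

Base counts: G=11, T=6, C=8, A=7
G+C = 11 + 8 = 19 out of 32 bases
%GC = 19/32 × 100 = 59.38% ≈ 59%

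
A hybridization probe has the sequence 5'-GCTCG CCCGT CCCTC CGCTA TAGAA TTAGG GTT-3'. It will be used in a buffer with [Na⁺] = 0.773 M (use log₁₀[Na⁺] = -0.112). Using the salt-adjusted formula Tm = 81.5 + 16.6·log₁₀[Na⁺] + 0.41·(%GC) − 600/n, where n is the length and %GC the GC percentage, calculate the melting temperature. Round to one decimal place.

Length n = 33. Scanning the sequence gives T=9, A=5, C=11, G=8.
G+C = 19, so %GC = 19/33 × 100 = 57.576%
Salt term: 16.6 × (-0.112) = -1.859
GC term: 0.41 × 57.576 = 23.606; length term: −600/33 = −18.182
Tm = 81.5 + (-1.859) + 23.606 − 18.182 = 85.065 → 85.1°C

85.1°C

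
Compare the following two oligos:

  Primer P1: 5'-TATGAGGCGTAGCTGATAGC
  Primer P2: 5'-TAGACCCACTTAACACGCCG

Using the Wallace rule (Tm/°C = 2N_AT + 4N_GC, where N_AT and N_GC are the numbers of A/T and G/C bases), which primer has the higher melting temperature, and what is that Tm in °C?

Primer P2, 62°C

Primer P1: A+T=10, G+C=10 → Tm = 2(10)+4(10) = 60°C
Primer P2: A+T=9, G+C=11 → Tm = 2(9)+4(11) = 62°C
60°C vs 62°C → primer P2 is higher.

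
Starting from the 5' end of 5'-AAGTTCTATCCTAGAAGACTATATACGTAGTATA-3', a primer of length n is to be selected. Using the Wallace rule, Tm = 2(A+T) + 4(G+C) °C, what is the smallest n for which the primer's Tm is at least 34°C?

n = 13

First 12 bases: AAGTTCTATCCT → Tm = 32°C (< 34°C)
First 13 bases: AAGTTCTATCCTA → Tm = 34°C (≥ 34°C)
Each additional base adds 2°C (A/T) or 4°C (G/C), so Tm is non-decreasing in n; n = 13 is the first length to reach 34°C.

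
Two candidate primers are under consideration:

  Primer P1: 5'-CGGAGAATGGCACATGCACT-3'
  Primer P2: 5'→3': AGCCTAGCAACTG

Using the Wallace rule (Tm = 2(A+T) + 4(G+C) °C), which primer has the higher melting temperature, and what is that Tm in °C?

Primer P1: A+T=9, G+C=11 → Tm = 2(9)+4(11) = 62°C
Primer P2: A+T=6, G+C=7 → Tm = 2(6)+4(7) = 40°C
62°C vs 40°C → primer P1 is higher.

Primer P1, 62°C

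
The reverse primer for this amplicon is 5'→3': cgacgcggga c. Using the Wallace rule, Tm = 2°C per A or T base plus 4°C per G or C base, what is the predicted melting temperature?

40°C

Scanning the sequence gives G=5, T=0, A=2, C=4.
A+T = 2, G+C = 9
Tm = 4·9 + 2·2 = 36 + 4 = 40°C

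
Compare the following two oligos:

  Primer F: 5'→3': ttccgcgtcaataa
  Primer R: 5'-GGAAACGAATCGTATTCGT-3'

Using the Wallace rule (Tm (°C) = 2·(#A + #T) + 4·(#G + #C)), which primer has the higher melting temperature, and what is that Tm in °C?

Primer F: A+T=8, G+C=6 → Tm = 2(8)+4(6) = 40°C
Primer R: A+T=11, G+C=8 → Tm = 2(11)+4(8) = 54°C
40°C vs 54°C → primer R is higher.

Primer R, 54°C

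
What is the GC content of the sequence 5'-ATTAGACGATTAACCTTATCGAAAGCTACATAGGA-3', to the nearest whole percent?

Scanning the sequence gives T=9, A=14, G=6, C=6.
G+C = 6 + 6 = 12 out of 35 bases
%GC = 12/35 × 100 = 34.29% ≈ 34%

34%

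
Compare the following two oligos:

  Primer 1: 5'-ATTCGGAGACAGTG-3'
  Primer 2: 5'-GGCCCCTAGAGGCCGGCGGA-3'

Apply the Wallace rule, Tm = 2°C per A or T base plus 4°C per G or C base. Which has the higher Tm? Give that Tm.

Primer 2, 72°C

Primer 1: A+T=7, G+C=7 → Tm = 2(7)+4(7) = 42°C
Primer 2: A+T=4, G+C=16 → Tm = 2(4)+4(16) = 72°C
42°C vs 72°C → primer 2 is higher.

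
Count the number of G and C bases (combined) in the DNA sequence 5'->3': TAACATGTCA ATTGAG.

Scanning the sequence gives G=3, A=6, T=5, C=2.
Total G or C: 3 + 2 = 5

5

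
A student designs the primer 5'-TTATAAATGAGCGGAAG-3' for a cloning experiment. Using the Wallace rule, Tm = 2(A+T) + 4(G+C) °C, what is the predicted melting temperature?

Scanning the sequence gives C=1, A=7, G=5, T=4.
AT pairs contribute 11, GC pairs contribute 6.
Tm = 4·6 + 2·11 = 24 + 22 = 46°C

46°C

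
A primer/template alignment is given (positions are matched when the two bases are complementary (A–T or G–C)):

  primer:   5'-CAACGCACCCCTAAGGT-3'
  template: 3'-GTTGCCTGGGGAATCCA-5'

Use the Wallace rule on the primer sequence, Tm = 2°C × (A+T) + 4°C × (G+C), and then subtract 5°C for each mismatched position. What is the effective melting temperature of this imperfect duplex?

Primer base counts: A=5, T=2, G=3, C=7 → A+T=7, G+C=10
Perfect-match Tm = 2(7) + 4(10) = 14 + 40 = 54°C
Mismatches (positions where the bases are not complementary): 2 (at positions 6, 13)
Effective Tm = 54 − 2×5 = 54 − 10 = 44°C

44°C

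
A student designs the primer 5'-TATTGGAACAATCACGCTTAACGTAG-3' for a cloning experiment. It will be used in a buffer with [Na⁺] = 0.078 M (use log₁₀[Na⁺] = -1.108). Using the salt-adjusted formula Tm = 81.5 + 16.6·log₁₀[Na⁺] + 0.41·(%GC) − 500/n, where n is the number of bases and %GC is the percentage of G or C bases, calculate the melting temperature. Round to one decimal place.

Length n = 26. Counting bases: A=9, C=5, G=5, T=7
G+C = 10, so %GC = 10/26 × 100 = 38.462%
Salt term: 16.6 × (-1.108) = -18.393
GC term: 0.41 × 38.462 = 15.769; length term: −500/26 = −19.231
Tm = 81.5 + (-18.393) + 15.769 − 19.231 = 59.645 → 59.6°C

59.6°C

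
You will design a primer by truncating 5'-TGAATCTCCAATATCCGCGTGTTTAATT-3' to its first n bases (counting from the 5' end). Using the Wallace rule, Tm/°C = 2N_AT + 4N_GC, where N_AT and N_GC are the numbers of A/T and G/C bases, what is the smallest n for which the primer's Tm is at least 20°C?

First 7 bases: TGAATCT → Tm = 18°C (< 20°C)
First 8 bases: TGAATCTC → Tm = 22°C (≥ 20°C)
Each additional base adds 2°C (A/T) or 4°C (G/C), so Tm is non-decreasing in n; n = 8 is the first length to reach 20°C.

n = 8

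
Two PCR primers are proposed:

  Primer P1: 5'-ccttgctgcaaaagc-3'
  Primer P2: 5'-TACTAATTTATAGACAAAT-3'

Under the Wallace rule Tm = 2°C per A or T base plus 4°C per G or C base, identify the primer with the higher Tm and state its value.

Primer P1: A+T=7, G+C=8 → Tm = 2(7)+4(8) = 46°C
Primer P2: A+T=16, G+C=3 → Tm = 2(16)+4(3) = 44°C
46°C vs 44°C → primer P1 is higher.

Primer P1, 46°C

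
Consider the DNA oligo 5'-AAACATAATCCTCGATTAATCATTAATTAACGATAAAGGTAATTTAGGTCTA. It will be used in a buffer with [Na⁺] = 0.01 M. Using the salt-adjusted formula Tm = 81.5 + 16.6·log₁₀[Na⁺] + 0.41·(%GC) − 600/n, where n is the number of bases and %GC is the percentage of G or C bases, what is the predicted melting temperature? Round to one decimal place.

Length n = 52. Base counts: T=17, A=22, G=6, C=7
G+C = 13, so %GC = 13/52 × 100 = 25%
Salt term: 16.6 × (-2) = -33.2
GC term: 0.41 × 25 = 10.25; length term: −600/52 = −11.538
Tm = 81.5 + (-33.2) + 10.25 − 11.538 = 47.012 → 47.0°C

47.0°C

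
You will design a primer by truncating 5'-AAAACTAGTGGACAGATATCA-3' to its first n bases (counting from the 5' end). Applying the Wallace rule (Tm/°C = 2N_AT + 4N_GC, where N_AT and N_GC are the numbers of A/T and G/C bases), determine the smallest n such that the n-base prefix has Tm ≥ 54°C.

First 19 bases: AAAACTAGTGGACAGATAT → Tm = 50°C (< 54°C)
First 20 bases: AAAACTAGTGGACAGATATC → Tm = 54°C (≥ 54°C)
Each additional base adds 2°C (A/T) or 4°C (G/C), so Tm is non-decreasing in n; n = 20 is the first length to reach 54°C.

n = 20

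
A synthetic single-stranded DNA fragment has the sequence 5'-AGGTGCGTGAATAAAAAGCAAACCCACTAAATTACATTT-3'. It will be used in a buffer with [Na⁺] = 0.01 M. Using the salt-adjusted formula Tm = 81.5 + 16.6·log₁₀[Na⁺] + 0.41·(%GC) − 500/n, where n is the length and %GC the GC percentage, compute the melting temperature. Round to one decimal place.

Length n = 39. Counting bases: A=17, T=9, G=6, C=7
G+C = 13, so %GC = 13/39 × 100 = 33.333%
Salt term: 16.6 × (-2) = -33.2
GC term: 0.41 × 33.333 = 13.667; length term: −500/39 = −12.821
Tm = 81.5 + (-33.2) + 13.667 − 12.821 = 49.146 → 49.1°C

49.1°C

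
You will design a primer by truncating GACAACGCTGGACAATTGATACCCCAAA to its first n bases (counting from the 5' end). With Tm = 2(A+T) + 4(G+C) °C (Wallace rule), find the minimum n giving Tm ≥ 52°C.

n = 18

First 17 bases: GACAACGCTGGACAATT → Tm = 50°C (< 52°C)
First 18 bases: GACAACGCTGGACAATTG → Tm = 54°C (≥ 52°C)
Since every base adds ≥2°C, Tm only increases with n, so the threshold is first crossed at n = 18.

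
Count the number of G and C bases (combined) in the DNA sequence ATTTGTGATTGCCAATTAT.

G=3, A=5, C=2, T=9
G+C = 3 + 2 = 5

5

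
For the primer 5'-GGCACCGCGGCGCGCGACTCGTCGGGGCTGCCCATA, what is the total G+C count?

28

Counting bases: T=4, A=4, G=14, C=14
Total G or C: 14 + 14 = 28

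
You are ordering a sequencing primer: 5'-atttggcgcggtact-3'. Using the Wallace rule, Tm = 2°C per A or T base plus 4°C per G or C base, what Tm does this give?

46°C

Counting bases: A=2, T=5, C=3, G=5
So N_AT = 7 and N_GC = 8.
Tm = 2×7 + 4×8 = 46°C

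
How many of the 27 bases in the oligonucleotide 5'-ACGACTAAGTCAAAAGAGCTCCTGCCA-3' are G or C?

13

Scanning the sequence gives G=5, T=4, C=8, A=10.
Total G or C: 5 + 8 = 13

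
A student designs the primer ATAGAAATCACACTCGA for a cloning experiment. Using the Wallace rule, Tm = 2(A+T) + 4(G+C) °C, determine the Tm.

46°C

A=8, C=4, T=3, G=2
So N_AT = 11 and N_GC = 6.
Tm = 4·6 + 2·11 = 24 + 22 = 46°C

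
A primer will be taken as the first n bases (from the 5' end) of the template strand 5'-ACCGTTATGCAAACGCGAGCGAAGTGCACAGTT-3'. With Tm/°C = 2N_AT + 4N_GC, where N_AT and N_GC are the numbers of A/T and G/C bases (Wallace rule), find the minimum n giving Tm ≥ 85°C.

n = 28

First 27 bases: ACCGTTATGCAAACGCGAGCGAAGTGC → Tm = 84°C (< 85°C)
First 28 bases: ACCGTTATGCAAACGCGAGCGAAGTGCA → Tm = 86°C (≥ 85°C)
Since every base adds ≥2°C, Tm only increases with n, so the threshold is first crossed at n = 28.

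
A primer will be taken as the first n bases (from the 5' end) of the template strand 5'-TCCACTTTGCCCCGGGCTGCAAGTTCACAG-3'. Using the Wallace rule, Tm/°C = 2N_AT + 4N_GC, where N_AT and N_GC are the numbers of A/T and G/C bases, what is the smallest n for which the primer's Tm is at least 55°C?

First 16 bases: TCCACTTTGCCCCGGG → Tm = 54°C (< 55°C)
First 17 bases: TCCACTTTGCCCCGGGC → Tm = 58°C (≥ 55°C)
Each additional base adds 2°C (A/T) or 4°C (G/C), so Tm is non-decreasing in n; n = 17 is the first length to reach 55°C.

n = 17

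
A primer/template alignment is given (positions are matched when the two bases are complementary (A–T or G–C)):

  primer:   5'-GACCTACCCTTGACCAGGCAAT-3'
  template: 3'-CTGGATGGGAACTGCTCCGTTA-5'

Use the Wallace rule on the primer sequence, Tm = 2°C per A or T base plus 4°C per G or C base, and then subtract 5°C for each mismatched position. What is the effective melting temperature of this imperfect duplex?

Primer base counts: A=6, T=4, G=4, C=8 → A+T=10, G+C=12
Perfect-match Tm = 2(10) + 4(12) = 20 + 48 = 68°C
Mismatches (positions where the bases are not complementary): 1 (at position 15)
Effective Tm = 68 − 1×5 = 68 − 5 = 63°C

63°C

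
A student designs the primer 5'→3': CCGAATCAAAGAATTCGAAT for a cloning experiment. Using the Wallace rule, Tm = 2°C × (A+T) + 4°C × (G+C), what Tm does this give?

Base counts: C=4, A=9, T=4, G=3
AT pairs contribute 13, GC pairs contribute 7.
Tm = 2(13) + 4(7) = 26 + 28 = 54°C

54°C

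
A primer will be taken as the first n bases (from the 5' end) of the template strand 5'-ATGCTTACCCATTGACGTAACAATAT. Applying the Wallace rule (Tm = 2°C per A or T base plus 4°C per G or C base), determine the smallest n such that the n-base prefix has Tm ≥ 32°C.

n = 11

First 10 bases: ATGCTTACCC → Tm = 30°C (< 32°C)
First 11 bases: ATGCTTACCCA → Tm = 32°C (≥ 32°C)
Since every base adds ≥2°C, Tm only increases with n, so the threshold is first crossed at n = 11.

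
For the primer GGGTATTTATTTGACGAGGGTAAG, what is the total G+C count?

T=8, C=1, A=6, G=9
Total G or C: 9 + 1 = 10

10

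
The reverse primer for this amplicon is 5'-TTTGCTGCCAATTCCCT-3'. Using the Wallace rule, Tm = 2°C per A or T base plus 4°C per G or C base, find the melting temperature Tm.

50°C

G=2, T=7, C=6, A=2
A+T = 9, G+C = 8
Tm = 4·8 + 2·9 = 32 + 18 = 50°C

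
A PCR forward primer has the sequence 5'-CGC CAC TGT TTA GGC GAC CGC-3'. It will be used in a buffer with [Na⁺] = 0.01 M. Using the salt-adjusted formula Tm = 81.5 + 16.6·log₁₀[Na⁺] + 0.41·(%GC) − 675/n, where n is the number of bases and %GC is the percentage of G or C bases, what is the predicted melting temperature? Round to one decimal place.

43.5°C

Length n = 21. G=6, C=8, A=3, T=4
G+C = 14, so %GC = 14/21 × 100 = 66.667%
Salt term: 16.6 × (-2) = -33.2
GC term: 0.41 × 66.667 = 27.333; length term: −675/21 = −32.143
Tm = 81.5 + (-33.2) + 27.333 − 32.143 = 43.49 → 43.5°C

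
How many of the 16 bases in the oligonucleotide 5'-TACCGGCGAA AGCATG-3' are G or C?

Base counts: G=5, A=5, T=2, C=4
G+C = 5 + 4 = 9

9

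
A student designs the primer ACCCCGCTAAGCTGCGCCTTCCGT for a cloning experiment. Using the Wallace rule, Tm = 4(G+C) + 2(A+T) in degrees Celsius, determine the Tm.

G=5, A=3, C=11, T=5
So N_AT = 8 and N_GC = 16.
Tm = 4·16 + 2·8 = 64 + 16 = 80°C

80°C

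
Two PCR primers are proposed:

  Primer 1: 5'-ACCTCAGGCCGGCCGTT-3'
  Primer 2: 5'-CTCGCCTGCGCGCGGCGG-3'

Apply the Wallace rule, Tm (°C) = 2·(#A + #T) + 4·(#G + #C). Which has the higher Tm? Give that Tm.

Primer 1: A+T=5, G+C=12 → Tm = 2(5)+4(12) = 58°C
Primer 2: A+T=2, G+C=16 → Tm = 2(2)+4(16) = 68°C
58°C vs 68°C → primer 2 is higher.

Primer 2, 68°C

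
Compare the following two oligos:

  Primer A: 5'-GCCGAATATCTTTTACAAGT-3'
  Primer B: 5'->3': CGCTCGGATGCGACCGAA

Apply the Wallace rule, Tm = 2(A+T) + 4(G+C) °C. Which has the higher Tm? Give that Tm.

Primer B, 60°C

Primer A: A+T=13, G+C=7 → Tm = 2(13)+4(7) = 54°C
Primer B: A+T=6, G+C=12 → Tm = 2(6)+4(12) = 60°C
54°C vs 60°C → primer B is higher.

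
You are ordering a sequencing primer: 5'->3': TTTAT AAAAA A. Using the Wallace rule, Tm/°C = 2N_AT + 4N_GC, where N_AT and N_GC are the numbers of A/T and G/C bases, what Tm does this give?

Counting bases: G=0, A=7, C=0, T=4
A+T = 11, G+C = 0
Tm = 2×11 + 4×0 = 22°C

22°C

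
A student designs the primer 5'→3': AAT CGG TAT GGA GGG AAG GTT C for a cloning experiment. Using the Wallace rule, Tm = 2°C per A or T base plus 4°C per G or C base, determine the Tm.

Scanning the sequence gives G=9, A=6, C=2, T=5.
So N_AT = 11 and N_GC = 11.
Tm = 2×11 + 4×11 = 66°C

66°C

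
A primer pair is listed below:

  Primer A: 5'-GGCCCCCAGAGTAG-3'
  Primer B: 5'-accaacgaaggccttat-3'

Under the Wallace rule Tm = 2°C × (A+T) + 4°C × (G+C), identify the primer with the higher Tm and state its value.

Primer A: A+T=4, G+C=10 → Tm = 2(4)+4(10) = 48°C
Primer B: A+T=9, G+C=8 → Tm = 2(9)+4(8) = 50°C
48°C vs 50°C → primer B is higher.

Primer B, 50°C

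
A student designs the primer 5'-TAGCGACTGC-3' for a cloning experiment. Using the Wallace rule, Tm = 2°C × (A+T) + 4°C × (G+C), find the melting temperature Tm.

32°C

Scanning the sequence gives C=3, A=2, G=3, T=2.
AT pairs contribute 4, GC pairs contribute 6.
Tm = 2×4 + 4×6 = 32°C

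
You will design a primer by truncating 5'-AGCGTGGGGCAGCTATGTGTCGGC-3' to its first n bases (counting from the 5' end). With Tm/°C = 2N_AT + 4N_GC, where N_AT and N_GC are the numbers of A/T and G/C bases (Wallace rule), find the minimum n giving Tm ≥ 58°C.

n = 18

First 17 bases: AGCGTGGGGCAGCTATG → Tm = 56°C (< 58°C)
First 18 bases: AGCGTGGGGCAGCTATGT → Tm = 58°C (≥ 58°C)
Since every base adds ≥2°C, Tm only increases with n, so the threshold is first crossed at n = 18.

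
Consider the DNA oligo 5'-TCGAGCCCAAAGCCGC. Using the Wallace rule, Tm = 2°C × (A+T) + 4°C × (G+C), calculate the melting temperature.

Counting bases: T=1, G=4, A=4, C=7
So N_AT = 5 and N_GC = 11.
Tm = 4·11 + 2·5 = 44 + 10 = 54°C

54°C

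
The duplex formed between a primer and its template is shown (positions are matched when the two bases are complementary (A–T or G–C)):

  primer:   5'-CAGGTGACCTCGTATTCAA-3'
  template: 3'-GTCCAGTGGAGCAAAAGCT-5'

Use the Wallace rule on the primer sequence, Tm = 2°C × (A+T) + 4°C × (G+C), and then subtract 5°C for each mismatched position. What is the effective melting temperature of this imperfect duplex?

41°C

Primer base counts: A=5, T=5, G=4, C=5 → A+T=10, G+C=9
Perfect-match Tm = 2(10) + 4(9) = 20 + 36 = 56°C
Mismatches (positions where the bases are not complementary): 3 (at positions 6, 14, 18)
Effective Tm = 56 − 3×5 = 56 − 15 = 41°C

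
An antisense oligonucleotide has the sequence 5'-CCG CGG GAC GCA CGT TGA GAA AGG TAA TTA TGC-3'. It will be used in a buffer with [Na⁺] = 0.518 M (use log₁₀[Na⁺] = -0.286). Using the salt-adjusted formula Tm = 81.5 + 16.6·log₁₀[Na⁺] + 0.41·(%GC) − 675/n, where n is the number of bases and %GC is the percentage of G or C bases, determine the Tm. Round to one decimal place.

78.7°C

Length n = 33. Scanning the sequence gives A=9, G=11, T=6, C=7.
G+C = 18, so %GC = 18/33 × 100 = 54.545%
Salt term: 16.6 × (-0.286) = -4.748
GC term: 0.41 × 54.545 = 22.363; length term: −675/33 = −20.455
Tm = 81.5 + (-4.748) + 22.363 − 20.455 = 78.66 → 78.7°C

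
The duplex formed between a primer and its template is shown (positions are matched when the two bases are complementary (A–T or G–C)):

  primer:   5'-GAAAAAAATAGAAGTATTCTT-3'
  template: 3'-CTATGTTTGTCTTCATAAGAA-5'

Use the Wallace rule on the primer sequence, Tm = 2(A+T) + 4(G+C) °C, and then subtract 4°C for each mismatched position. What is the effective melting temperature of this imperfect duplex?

38°C

Primer base counts: A=11, T=6, G=3, C=1 → A+T=17, G+C=4
Perfect-match Tm = 2(17) + 4(4) = 34 + 16 = 50°C
Mismatches (positions where the bases are not complementary): 3 (at positions 3, 5, 9)
Effective Tm = 50 − 3×4 = 50 − 12 = 38°C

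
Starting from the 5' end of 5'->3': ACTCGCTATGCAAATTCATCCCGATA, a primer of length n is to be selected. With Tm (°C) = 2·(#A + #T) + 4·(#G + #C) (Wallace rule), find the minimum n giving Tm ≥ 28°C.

First 9 bases: ACTCGCTAT → Tm = 26°C (< 28°C)
First 10 bases: ACTCGCTATG → Tm = 30°C (≥ 28°C)
Since every base adds ≥2°C, Tm only increases with n, so the threshold is first crossed at n = 10.

n = 10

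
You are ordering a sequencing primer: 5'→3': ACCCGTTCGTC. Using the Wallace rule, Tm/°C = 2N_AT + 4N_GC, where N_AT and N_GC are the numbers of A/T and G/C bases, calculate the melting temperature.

36°C

Scanning the sequence gives A=1, G=2, T=3, C=5.
AT pairs contribute 4, GC pairs contribute 7.
Tm = 4·7 + 2·4 = 28 + 8 = 36°C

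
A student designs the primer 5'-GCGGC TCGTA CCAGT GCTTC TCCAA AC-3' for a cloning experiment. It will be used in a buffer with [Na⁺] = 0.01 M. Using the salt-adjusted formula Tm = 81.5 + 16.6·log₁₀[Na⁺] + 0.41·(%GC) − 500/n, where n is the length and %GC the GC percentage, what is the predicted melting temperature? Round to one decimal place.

Length n = 27. Scanning the sequence gives T=6, G=6, A=5, C=10.
G+C = 16, so %GC = 16/27 × 100 = 59.259%
Salt term: 16.6 × (-2) = -33.2
GC term: 0.41 × 59.259 = 24.296; length term: −500/27 = −18.519
Tm = 81.5 + (-33.2) + 24.296 − 18.519 = 54.077 → 54.1°C

54.1°C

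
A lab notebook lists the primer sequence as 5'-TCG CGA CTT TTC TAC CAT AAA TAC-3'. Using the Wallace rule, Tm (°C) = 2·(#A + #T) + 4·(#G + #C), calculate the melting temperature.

Counting bases: G=2, T=8, C=7, A=7
A+T = 15, G+C = 9
Tm = 2×15 + 4×9 = 66°C

66°C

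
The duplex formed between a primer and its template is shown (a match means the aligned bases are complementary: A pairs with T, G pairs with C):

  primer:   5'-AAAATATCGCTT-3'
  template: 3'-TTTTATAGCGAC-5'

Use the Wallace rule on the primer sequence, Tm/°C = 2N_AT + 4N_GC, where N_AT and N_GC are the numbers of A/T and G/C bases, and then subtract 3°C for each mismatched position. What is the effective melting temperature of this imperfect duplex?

27°C

Primer base counts: A=5, T=4, G=1, C=2 → A+T=9, G+C=3
Perfect-match Tm = 2(9) + 4(3) = 18 + 12 = 30°C
Mismatches (positions where the bases are not complementary): 1 (at position 12)
Effective Tm = 30 − 1×3 = 30 − 3 = 27°C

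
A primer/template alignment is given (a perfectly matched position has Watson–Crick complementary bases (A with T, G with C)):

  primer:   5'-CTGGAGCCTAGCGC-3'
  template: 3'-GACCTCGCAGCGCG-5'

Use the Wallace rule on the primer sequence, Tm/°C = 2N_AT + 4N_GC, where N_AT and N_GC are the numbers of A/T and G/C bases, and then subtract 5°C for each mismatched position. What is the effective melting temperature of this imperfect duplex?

38°C

Primer base counts: A=2, T=2, G=5, C=5 → A+T=4, G+C=10
Perfect-match Tm = 2(4) + 4(10) = 8 + 40 = 48°C
Mismatches (positions where the bases are not complementary): 2 (at positions 8, 10)
Effective Tm = 48 − 2×5 = 48 − 10 = 38°C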